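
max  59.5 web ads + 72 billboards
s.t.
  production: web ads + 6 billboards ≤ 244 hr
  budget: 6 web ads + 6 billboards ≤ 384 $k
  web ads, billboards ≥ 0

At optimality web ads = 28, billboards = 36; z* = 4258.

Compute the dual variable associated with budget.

At the optimum: production uses 244 of 244 (binding); budget uses 384 of 384 (binding).
From A_Bᵀ y = c: 1·y_production + 6·y_budget = 59.5; 6·y_production + 6·y_budget = 72.
This yields shadow prices y_production = 2.5, y_budget = 9.5.
Shadow price of budget = 9.5.

9.5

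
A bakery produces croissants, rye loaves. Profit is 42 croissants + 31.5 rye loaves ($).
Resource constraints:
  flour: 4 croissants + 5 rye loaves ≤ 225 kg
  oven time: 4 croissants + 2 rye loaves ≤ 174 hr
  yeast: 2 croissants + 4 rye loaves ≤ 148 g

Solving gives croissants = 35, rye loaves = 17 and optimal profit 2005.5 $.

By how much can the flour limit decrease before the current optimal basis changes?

Binding constraints: flour, oven time. The basis is B = [[4,5],[4,2]] with det -12.
Per unit decrease in flour, x* moves by d = (0.1667, -0.3333).
The basis stays optimal until rye loaves reaches 0; allowable decrease = 51 kg.

51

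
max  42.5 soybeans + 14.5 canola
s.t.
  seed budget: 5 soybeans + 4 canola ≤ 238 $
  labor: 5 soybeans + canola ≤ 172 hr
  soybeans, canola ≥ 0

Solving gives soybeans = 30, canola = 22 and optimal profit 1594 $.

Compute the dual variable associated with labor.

Both seed budget and labor are binding at x*.
Dual feasibility on the basic columns requires 5·y_seed budget + 5·y_labor = 42.5, 4·y_seed budget + 1·y_labor = 14.5.
Solving: y_seed budget = 2, y_labor = 6.5.
Shadow price of labor = 6.5.

6.5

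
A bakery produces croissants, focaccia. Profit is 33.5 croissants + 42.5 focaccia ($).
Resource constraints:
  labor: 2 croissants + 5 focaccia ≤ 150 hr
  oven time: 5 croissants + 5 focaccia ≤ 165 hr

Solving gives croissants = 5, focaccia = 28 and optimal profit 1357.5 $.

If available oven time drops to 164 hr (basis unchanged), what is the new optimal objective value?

Check each constraint at x*: labor 150/150 (tight); oven time 165/165 (tight).
From A_Bᵀ y = c: 2·y_labor + 5·y_oven time = 33.5; 5·y_labor + 5·y_oven time = 42.5.
This yields shadow prices y_labor = 3, y_oven time = 5.5.
Δz = y_oven time·Δb = 5.5 × (-1) = -5.5, so new z* = 1357.5 − 5.5 = 1352.

1352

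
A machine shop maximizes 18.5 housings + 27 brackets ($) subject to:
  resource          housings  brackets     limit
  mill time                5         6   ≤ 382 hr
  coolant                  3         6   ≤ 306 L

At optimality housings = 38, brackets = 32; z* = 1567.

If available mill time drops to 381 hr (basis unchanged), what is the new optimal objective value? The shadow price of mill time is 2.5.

Δb = -1, so new z* = 1567 + (2.5)·(-1) = 1567 − 2.5 = 1564.5.

1564.5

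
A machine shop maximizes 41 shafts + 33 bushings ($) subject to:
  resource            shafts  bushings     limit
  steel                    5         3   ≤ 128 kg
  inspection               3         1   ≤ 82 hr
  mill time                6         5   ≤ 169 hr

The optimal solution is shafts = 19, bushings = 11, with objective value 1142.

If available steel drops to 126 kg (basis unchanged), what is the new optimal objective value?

1140

At the optimum: steel uses 128 of 128 (binding); inspection uses 68 of 82 (slack = 14); mill time uses 169 of 169 (binding).
Slack constraints have shadow price 0 (complementary slackness).
From A_Bᵀ y = c: 5·y_steel + 6·y_mill time = 41; 3·y_steel + 5·y_mill time = 33.
This yields shadow prices y_steel = 1, y_mill time = 6.
Δz = y_steel·Δb = 1 × (-2) = -2, so new z* = 1142 − 2 = 1140.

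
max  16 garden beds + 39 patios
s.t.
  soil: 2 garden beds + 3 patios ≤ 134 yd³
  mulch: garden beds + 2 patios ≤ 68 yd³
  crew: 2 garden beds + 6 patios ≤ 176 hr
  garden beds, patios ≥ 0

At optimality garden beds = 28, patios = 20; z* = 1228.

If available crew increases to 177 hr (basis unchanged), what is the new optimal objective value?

1231.5

Binding: mulch and crew. Non-binding: soil (18 unused).
By complementary slackness, y = 0 for the non-binding constraint.
The binding rows give the dual system: 1·y_mulch + 2·y_crew = 16 and 2·y_mulch + 6·y_crew = 39.
Solving: y_mulch = 9, y_crew = 3.5.
Δz = y_crew·Δb = 3.5 × (1) = 3.5, so new z* = 1228 + 3.5 = 1231.5.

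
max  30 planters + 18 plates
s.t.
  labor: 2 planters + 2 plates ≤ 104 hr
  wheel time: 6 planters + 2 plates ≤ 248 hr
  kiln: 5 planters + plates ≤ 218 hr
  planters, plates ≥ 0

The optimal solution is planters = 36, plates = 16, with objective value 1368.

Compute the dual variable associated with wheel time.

Check each constraint at x*: labor 104/104 (tight); wheel time 248/248 (tight); kiln 196/218 (slack 22).
By complementary slackness, y = 0 for the non-binding constraint.
The binding rows give the dual system: 2·y_labor + 6·y_wheel time = 30 and 2·y_labor + 2·y_wheel time = 18.
This yields shadow prices y_labor = 6, y_wheel time = 3.
Shadow price of wheel time = 3.

3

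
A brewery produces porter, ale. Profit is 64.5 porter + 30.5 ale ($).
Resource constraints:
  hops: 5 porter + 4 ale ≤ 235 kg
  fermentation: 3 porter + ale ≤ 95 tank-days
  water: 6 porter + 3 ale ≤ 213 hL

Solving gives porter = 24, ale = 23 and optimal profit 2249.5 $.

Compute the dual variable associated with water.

9

Binding: fermentation and water. Non-binding: hops (23 unused).
Slack constraints have shadow price 0 (complementary slackness).
The binding rows give the dual system: 3·y_fermentation + 6·y_water = 64.5 and 1·y_fermentation + 3·y_water = 30.5.
This yields shadow prices y_fermentation = 3.5, y_water = 9.
Shadow price of water = 9.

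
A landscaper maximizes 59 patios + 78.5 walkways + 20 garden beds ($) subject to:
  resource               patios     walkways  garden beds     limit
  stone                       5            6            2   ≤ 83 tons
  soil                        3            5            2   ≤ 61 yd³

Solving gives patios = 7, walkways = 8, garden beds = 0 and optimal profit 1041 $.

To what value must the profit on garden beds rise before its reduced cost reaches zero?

At the optimum: stone uses 83 of 83 (binding); soil uses 61 of 61 (binding).
The binding rows give the dual system: 5·y_stone + 3·y_soil = 59 and 6·y_stone + 5·y_soil = 78.5.
This yields shadow prices y_stone = 8.5, y_soil = 5.5.
garden beds enters the basis when its profit ≥ yᵀa₃ = 8.5·2 + 5.5·2 = 28.

28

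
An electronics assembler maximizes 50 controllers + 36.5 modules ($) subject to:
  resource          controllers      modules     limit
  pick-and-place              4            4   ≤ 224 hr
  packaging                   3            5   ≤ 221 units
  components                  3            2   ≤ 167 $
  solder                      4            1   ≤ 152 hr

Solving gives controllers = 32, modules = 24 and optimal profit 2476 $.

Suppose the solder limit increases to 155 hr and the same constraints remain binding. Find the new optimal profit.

2489.5

Check each constraint at x*: pick-and-place 224/224 (tight); packaging 216/221 (slack 5); components 144/167 (slack 23); solder 152/152 (tight).
Slack constraints have shadow price 0 (complementary slackness).
From A_Bᵀ y = c: 4·y_pick-and-place + 4·y_solder = 50; 4·y_pick-and-place + 1·y_solder = 36.5.
Solving: y_pick-and-place = 8, y_solder = 4.5.
Δz = y_solder·Δb = 4.5 × (3) = 13.5, so new z* = 2476 + 13.5 = 2489.5.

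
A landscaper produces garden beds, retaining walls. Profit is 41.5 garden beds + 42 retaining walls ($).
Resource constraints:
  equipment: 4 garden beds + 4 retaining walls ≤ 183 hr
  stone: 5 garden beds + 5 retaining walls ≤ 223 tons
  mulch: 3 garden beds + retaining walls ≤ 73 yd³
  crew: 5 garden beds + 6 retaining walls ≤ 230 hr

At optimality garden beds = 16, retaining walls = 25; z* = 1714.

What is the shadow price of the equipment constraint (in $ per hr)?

0

At the optimum: equipment uses 164 of 183 (slack = 19); stone uses 205 of 223 (slack = 18); mulch uses 73 of 73 (binding); crew uses 230 of 230 (binding).
Slack constraints have shadow price 0 (complementary slackness).
Dual feasibility on the basic columns requires 3·y_mulch + 5·y_crew = 41.5, 1·y_mulch + 6·y_crew = 42.
Solving: y_mulch = 3, y_crew = 6.5.
Shadow price of equipment = 0.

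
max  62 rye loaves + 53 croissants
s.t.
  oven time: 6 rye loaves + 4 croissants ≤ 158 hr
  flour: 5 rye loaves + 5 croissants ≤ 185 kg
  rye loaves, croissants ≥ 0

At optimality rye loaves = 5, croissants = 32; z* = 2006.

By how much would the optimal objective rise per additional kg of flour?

7

Check each constraint at x*: oven time 158/158 (tight); flour 185/185 (tight).
From A_Bᵀ y = c: 6·y_oven time + 5·y_flour = 62; 4·y_oven time + 5·y_flour = 53.
→ y_oven time = 4.5 and y_flour = 7.
Shadow price of flour = 7.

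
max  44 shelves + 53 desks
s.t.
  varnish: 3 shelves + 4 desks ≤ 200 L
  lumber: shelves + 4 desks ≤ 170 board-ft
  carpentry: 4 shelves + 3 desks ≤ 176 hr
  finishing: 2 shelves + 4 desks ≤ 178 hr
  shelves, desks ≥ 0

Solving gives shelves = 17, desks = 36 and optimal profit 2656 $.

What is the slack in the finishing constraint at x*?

0

finishing used = 2·17 + 4·36 = 178; slack = 178 − 178 = 0.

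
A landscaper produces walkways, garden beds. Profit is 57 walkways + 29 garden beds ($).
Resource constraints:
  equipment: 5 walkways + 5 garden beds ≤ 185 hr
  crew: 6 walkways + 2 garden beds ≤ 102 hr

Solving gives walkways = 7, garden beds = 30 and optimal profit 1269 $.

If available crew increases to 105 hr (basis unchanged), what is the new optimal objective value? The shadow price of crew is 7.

Δb = 3, so new z* = 1269 + (7)·(3) = 1269 + 21 = 1290.

1290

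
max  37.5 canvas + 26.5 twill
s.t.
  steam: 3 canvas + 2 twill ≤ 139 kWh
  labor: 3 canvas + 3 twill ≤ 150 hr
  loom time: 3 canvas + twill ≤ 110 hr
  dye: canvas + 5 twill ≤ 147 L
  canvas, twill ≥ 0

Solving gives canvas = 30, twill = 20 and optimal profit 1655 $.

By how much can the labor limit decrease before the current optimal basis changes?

40

Binding constraints: labor, loom time. The basis is B = [[3,3],[3,1]] with det -6.
Per unit decrease in labor, x* moves by d = (0.1667, -0.5).
The basis stays optimal until twill reaches 0; allowable decrease = 40 hr.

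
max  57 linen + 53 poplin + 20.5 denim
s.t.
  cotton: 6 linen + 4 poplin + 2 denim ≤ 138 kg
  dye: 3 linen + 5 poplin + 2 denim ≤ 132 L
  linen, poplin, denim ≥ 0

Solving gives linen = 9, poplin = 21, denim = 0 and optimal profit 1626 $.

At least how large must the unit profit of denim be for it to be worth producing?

24

At the optimum: cotton uses 138 of 138 (binding); dye uses 132 of 132 (binding).
The binding rows give the dual system: 6·y_cotton + 3·y_dye = 57 and 4·y_cotton + 5·y_dye = 53.
→ y_cotton = 7 and y_dye = 5.
denim enters the basis when its profit ≥ yᵀa₃ = 7·2 + 5·2 = 24.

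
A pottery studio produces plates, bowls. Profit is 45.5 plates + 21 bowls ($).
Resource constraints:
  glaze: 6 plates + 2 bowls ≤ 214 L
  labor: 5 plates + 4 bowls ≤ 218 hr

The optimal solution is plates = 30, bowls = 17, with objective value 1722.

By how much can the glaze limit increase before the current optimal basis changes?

Binding constraints: glaze, labor. The basis is B = [[6,2],[5,4]] with det 14.
Per unit increase in glaze, x* moves by d = (0.2857, -0.3571).
The basis stays optimal until bowls reaches 0; allowable increase = 47.6 L.

47.6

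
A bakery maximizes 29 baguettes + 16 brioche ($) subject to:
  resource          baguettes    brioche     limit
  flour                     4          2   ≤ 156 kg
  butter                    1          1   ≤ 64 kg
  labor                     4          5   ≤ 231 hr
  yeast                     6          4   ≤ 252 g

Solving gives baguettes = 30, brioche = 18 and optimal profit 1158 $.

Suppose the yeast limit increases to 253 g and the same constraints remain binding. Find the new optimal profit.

1159.5

Check each constraint at x*: flour 156/156 (tight); butter 48/64 (slack 16); labor 210/231 (slack 21); yeast 252/252 (tight).
Slack constraints have shadow price 0 (complementary slackness).
From A_Bᵀ y = c: 4·y_flour + 6·y_yeast = 29; 2·y_flour + 4·y_yeast = 16.
This yields shadow prices y_flour = 5, y_yeast = 1.5.
Δz = y_yeast·Δb = 1.5 × (1) = 1.5, so new z* = 1158 + 1.5 = 1159.5.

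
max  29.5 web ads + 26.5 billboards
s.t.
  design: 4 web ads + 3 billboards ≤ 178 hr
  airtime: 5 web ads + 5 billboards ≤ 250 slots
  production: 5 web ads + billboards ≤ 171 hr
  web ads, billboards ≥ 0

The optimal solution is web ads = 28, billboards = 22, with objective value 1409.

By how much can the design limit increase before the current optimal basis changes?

Binding constraints: design, airtime. The basis is B = [[4,3],[5,5]] with det 5.
Per unit increase in design, x* moves by d = (1, -1).
The basis stays optimal until production becomes binding; allowable increase = 2.25 hr.

2.25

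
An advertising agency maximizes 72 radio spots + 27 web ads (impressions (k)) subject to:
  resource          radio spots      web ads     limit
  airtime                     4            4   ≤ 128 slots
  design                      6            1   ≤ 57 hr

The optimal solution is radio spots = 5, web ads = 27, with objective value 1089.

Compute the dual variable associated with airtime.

Both airtime and design are binding at x*.
The binding rows give the dual system: 4·y_airtime + 6·y_design = 72 and 4·y_airtime + 1·y_design = 27.
This yields shadow prices y_airtime = 4.5, y_design = 9.
Shadow price of airtime = 4.5.

4.5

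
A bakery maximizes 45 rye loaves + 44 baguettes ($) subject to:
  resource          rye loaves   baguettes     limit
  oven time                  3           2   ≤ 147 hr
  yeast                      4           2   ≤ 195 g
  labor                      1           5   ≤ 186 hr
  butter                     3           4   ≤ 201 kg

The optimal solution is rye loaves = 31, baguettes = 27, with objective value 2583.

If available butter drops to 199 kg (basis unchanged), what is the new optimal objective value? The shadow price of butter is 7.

Δb = -2, so new z* = 2583 + (7)·(-2) = 2583 − 14 = 2569.

2569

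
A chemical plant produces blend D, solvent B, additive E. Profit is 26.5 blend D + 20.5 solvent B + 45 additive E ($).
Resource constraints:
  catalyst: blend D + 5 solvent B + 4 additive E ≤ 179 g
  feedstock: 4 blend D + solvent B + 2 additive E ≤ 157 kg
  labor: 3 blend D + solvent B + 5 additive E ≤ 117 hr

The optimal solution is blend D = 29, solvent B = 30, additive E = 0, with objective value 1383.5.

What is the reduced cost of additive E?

At the optimum: catalyst uses 179 of 179 (binding); feedstock uses 146 of 157 (slack = 11); labor uses 117 of 117 (binding).
Slack constraints have shadow price 0 (complementary slackness).
The binding rows give the dual system: 1·y_catalyst + 3·y_labor = 26.5 and 5·y_catalyst + 1·y_labor = 20.5.
→ y_catalyst = 2.5 and y_labor = 8.
Reduced cost of additive E: c₃ − yᵀa₃ = 45 − (2.5·4 + 8·5) = 45 − 50 = -5.

-5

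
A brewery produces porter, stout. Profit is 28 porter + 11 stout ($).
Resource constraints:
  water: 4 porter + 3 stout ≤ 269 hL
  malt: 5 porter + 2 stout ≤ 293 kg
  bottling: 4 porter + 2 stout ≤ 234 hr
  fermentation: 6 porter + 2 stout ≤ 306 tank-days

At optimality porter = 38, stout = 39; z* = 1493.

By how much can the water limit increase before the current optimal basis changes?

Binding constraints: water, fermentation. The basis is B = [[4,3],[6,2]] with det -10.
Per unit increase in water, x* moves by d = (-0.2, 0.6).
The basis stays optimal until bottling becomes binding; allowable increase = 10 hL.

10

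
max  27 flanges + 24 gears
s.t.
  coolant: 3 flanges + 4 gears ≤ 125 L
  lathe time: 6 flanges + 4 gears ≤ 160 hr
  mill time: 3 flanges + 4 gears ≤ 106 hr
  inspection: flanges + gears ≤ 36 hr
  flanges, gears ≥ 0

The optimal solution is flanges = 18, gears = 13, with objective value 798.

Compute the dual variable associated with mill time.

3

Check each constraint at x*: coolant 106/125 (slack 19); lathe time 160/160 (tight); mill time 106/106 (tight); inspection 31/36 (slack 5).
By complementary slackness, y = 0 for the non-binding constraints.
From A_Bᵀ y = c: 6·y_lathe time + 3·y_mill time = 27; 4·y_lathe time + 4·y_mill time = 24.
Solving: y_lathe time = 3, y_mill time = 3.
Shadow price of mill time = 3.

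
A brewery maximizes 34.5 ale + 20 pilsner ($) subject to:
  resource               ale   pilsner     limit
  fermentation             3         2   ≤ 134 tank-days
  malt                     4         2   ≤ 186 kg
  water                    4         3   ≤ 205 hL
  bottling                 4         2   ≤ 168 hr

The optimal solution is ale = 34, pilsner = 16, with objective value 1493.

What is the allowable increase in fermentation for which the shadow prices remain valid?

10.5

Binding constraints: fermentation, bottling. The basis is B = [[3,2],[4,2]] with det -2.
Per unit increase in fermentation, x* moves by d = (-1, 2).
The basis stays optimal until water becomes binding; allowable increase = 10.5 tank-days.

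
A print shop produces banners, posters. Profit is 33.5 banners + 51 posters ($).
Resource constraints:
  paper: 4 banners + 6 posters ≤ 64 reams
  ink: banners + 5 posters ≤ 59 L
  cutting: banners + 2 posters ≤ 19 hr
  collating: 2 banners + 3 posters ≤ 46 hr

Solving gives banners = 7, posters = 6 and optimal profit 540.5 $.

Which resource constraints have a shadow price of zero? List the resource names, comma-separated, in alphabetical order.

paper: 64/64 (binding)
ink: 37/59 (slack 22)
cutting: 19/19 (binding)
collating: 32/46 (slack 14)
By complementary slackness, a constraint with positive slack has shadow price 0 → collating, ink.

collating, ink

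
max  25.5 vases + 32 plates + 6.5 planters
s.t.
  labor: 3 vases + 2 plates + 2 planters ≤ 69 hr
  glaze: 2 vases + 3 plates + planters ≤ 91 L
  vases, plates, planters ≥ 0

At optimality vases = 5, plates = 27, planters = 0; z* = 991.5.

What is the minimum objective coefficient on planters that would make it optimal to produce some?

At the optimum: labor uses 69 of 69 (binding); glaze uses 91 of 91 (binding).
The binding rows give the dual system: 3·y_labor + 2·y_glaze = 25.5 and 2·y_labor + 3·y_glaze = 32.
This yields shadow prices y_labor = 2.5, y_glaze = 9.
planters enters the basis when its profit ≥ yᵀa₃ = 2.5·2 + 9·1 = 14.

14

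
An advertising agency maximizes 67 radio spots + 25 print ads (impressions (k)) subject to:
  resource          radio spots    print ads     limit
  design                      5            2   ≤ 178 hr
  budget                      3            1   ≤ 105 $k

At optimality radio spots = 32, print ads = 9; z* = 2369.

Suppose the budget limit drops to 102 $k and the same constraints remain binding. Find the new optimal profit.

At the optimum: design uses 178 of 178 (binding); budget uses 105 of 105 (binding).
Dual feasibility on the basic columns requires 5·y_design + 3·y_budget = 67, 2·y_design + 1·y_budget = 25.
This yields shadow prices y_design = 8, y_budget = 9.
Δz = y_budget·Δb = 9 × (-3) = -27, so new z* = 2369 − 27 = 2342.

2342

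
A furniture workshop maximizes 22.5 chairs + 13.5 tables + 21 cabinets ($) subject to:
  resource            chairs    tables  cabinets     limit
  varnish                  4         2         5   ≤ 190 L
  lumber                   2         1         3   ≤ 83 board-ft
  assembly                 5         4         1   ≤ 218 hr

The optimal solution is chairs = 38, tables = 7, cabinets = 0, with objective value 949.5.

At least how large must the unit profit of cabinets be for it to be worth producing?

Check each constraint at x*: varnish 166/190 (slack 24); lumber 83/83 (tight); assembly 218/218 (tight).
Slack constraints have shadow price 0 (complementary slackness).
From A_Bᵀ y = c: 2·y_lumber + 5·y_assembly = 22.5; 1·y_lumber + 4·y_assembly = 13.5.
→ y_lumber = 7.5 and y_assembly = 1.5.
cabinets enters the basis when its profit ≥ yᵀa₃ = 7.5·3 + 1.5·1 = 24.

24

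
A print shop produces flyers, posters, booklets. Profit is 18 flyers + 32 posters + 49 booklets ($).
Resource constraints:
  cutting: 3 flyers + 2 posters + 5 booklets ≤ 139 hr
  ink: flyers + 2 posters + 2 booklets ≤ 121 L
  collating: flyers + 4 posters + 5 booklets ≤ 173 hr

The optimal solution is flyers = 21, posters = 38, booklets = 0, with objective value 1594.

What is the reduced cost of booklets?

-1

At the optimum: cutting uses 139 of 139 (binding); ink uses 97 of 121 (slack = 24); collating uses 173 of 173 (binding).
Slack constraints have shadow price 0 (complementary slackness).
From A_Bᵀ y = c: 3·y_cutting + 1·y_collating = 18; 2·y_cutting + 4·y_collating = 32.
This yields shadow prices y_cutting = 4, y_collating = 6.
Reduced cost of booklets: c₃ − yᵀa₃ = 49 − (4·5 + 6·5) = 49 − 50 = -1.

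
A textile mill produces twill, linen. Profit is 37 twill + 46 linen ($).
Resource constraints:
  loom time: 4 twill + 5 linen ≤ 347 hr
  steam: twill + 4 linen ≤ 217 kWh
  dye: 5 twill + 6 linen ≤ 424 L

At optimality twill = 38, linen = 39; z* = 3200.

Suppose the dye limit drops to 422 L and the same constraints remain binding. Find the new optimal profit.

3198

Binding: loom time and dye. Non-binding: steam (23 unused).
By complementary slackness, y = 0 for the non-binding constraint.
From A_Bᵀ y = c: 4·y_loom time + 5·y_dye = 37; 5·y_loom time + 6·y_dye = 46.
→ y_loom time = 8 and y_dye = 1.
Δz = y_dye·Δb = 1 × (-2) = -2, so new z* = 3200 − 2 = 3198.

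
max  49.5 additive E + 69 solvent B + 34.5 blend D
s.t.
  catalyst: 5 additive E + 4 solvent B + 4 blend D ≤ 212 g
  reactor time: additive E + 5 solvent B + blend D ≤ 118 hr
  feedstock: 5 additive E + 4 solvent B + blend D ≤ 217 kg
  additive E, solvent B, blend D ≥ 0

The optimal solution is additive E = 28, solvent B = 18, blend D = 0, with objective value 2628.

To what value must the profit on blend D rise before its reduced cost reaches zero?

41

Binding: catalyst and reactor time. Non-binding: feedstock (5 unused).
Since feedstock is not tight, its dual is 0.
Dual feasibility on the basic columns requires 5·y_catalyst + 1·y_reactor time = 49.5, 4·y_catalyst + 5·y_reactor time = 69.
→ y_catalyst = 8.5 and y_reactor time = 7.
blend D enters the basis when its profit ≥ yᵀa₃ = 8.5·4 + 7·1 = 41.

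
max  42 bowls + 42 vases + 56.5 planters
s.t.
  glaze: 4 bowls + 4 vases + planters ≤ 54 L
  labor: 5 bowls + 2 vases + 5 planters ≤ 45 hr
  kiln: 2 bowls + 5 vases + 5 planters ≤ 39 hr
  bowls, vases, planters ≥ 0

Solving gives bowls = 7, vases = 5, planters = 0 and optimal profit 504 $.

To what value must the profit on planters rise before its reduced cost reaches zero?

Check each constraint at x*: glaze 48/54 (slack 6); labor 45/45 (tight); kiln 39/39 (tight).
Since glaze is not tight, its dual is 0.
The binding rows give the dual system: 5·y_labor + 2·y_kiln = 42 and 2·y_labor + 5·y_kiln = 42.
Solving: y_labor = 6, y_kiln = 6.
planters enters the basis when its profit ≥ yᵀa₃ = 6·5 + 6·5 = 60.

60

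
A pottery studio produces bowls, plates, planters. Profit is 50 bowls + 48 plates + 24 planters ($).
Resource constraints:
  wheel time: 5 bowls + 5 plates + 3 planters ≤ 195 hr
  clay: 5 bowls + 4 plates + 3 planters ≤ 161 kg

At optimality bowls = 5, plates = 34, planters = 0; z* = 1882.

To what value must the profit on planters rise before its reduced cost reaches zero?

Both wheel time and clay are binding at x*.
Dual feasibility on the basic columns requires 5·y_wheel time + 5·y_clay = 50, 5·y_wheel time + 4·y_clay = 48.
This yields shadow prices y_wheel time = 8, y_clay = 2.
planters enters the basis when its profit ≥ yᵀa₃ = 8·3 + 2·3 = 30.

30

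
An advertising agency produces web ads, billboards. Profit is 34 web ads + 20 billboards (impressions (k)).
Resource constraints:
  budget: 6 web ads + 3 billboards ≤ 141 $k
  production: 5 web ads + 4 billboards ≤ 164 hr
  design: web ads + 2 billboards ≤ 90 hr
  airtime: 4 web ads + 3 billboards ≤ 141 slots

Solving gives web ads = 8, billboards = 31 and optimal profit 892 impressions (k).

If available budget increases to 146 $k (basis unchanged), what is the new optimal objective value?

912

Check each constraint at x*: budget 141/141 (tight); production 164/164 (tight); design 70/90 (slack 20); airtime 125/141 (slack 16).
Slack constraints have shadow price 0 (complementary slackness).
Dual feasibility on the basic columns requires 6·y_budget + 5·y_production = 34, 3·y_budget + 4·y_production = 20.
This yields shadow prices y_budget = 4, y_production = 2.
Δz = y_budget·Δb = 4 × (5) = 20, so new z* = 892 + 20 = 912.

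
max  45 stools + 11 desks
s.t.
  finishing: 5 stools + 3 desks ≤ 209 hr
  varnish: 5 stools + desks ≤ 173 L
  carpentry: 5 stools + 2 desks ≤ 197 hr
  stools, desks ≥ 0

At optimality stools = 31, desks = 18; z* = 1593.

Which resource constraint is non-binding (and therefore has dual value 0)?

finishing: 209/209 (binding)
varnish: 173/173 (binding)
carpentry: 191/197 (slack 6)
By complementary slackness, a constraint with positive slack has shadow price 0 → carpentry.

carpentry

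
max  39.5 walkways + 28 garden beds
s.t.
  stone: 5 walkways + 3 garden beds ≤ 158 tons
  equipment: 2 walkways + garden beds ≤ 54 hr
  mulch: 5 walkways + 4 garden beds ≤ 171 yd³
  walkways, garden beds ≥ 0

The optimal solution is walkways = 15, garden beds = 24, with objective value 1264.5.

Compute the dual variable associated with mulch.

Check each constraint at x*: stone 147/158 (slack 11); equipment 54/54 (tight); mulch 171/171 (tight).
Slack constraints have shadow price 0 (complementary slackness).
From A_Bᵀ y = c: 2·y_equipment + 5·y_mulch = 39.5; 1·y_equipment + 4·y_mulch = 28.
Solving: y_equipment = 6, y_mulch = 5.5.
Shadow price of mulch = 5.5.

5.5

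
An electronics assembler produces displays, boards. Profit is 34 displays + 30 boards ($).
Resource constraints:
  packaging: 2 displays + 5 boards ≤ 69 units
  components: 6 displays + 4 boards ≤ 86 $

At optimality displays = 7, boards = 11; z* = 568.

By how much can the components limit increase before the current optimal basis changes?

Binding constraints: packaging, components. The basis is B = [[2,5],[6,4]] with det -22.
Per unit increase in components, x* moves by d = (0.2273, -0.0909).
The basis stays optimal until boards reaches 0; allowable increase = 121 $.

121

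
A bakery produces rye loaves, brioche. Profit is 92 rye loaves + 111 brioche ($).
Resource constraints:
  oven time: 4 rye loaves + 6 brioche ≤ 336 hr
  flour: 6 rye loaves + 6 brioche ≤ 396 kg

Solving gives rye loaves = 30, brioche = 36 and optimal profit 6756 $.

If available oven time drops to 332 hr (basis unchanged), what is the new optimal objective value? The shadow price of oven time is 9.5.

Δb = -4, so new z* = 6756 + (9.5)·(-4) = 6756 − 38 = 6718.

6718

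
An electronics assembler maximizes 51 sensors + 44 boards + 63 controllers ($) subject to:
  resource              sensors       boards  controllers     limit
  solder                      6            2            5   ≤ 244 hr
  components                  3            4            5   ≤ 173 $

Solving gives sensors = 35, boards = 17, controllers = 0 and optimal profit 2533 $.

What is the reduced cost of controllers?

At the optimum: solder uses 244 of 244 (binding); components uses 173 of 173 (binding).
The binding rows give the dual system: 6·y_solder + 3·y_components = 51 and 2·y_solder + 4·y_components = 44.
→ y_solder = 4 and y_components = 9.
Reduced cost of controllers: c₃ − yᵀa₃ = 63 − (4·5 + 9·5) = 63 − 65 = -2.

-2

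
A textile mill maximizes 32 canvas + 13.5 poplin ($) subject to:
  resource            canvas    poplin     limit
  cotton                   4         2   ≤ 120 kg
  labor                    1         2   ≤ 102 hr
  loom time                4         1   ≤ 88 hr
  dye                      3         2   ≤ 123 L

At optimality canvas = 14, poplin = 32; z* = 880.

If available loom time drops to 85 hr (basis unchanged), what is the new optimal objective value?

At the optimum: cotton uses 120 of 120 (binding); labor uses 78 of 102 (slack = 24); loom time uses 88 of 88 (binding); dye uses 106 of 123 (slack = 17).
By complementary slackness, y = 0 for the non-binding constraints.
From A_Bᵀ y = c: 4·y_cotton + 4·y_loom time = 32; 2·y_cotton + 1·y_loom time = 13.5.
Solving: y_cotton = 5.5, y_loom time = 2.5.
Δz = y_loom time·Δb = 2.5 × (-3) = -7.5, so new z* = 880 − 7.5 = 872.5.

872.5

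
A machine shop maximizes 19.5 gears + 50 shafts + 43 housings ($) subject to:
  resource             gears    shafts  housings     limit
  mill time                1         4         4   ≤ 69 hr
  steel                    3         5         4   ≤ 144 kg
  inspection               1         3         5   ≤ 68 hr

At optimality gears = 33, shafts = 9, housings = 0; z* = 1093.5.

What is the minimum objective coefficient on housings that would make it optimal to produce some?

46

Binding: mill time and steel. Non-binding: inspection (8 unused).
By complementary slackness, y = 0 for the non-binding constraint.
From A_Bᵀ y = c: 1·y_mill time + 3·y_steel = 19.5; 4·y_mill time + 5·y_steel = 50.
This yields shadow prices y_mill time = 7.5, y_steel = 4.
housings enters the basis when its profit ≥ yᵀa₃ = 7.5·4 + 4·4 = 46.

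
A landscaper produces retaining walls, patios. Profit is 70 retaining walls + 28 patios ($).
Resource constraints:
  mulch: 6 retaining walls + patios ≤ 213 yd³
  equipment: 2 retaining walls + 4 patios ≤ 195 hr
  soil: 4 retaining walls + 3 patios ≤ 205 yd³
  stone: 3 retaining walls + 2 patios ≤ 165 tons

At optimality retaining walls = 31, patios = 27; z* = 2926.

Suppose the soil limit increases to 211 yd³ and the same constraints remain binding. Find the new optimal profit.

2968

Check each constraint at x*: mulch 213/213 (tight); equipment 170/195 (slack 25); soil 205/205 (tight); stone 147/165 (slack 18).
Since equipment, stone are not tight, their duals are 0.
Dual feasibility on the basic columns requires 6·y_mulch + 4·y_soil = 70, 1·y_mulch + 3·y_soil = 28.
Solving: y_mulch = 7, y_soil = 7.
Δz = y_soil·Δb = 7 × (6) = 42, so new z* = 2926 + 42 = 2968.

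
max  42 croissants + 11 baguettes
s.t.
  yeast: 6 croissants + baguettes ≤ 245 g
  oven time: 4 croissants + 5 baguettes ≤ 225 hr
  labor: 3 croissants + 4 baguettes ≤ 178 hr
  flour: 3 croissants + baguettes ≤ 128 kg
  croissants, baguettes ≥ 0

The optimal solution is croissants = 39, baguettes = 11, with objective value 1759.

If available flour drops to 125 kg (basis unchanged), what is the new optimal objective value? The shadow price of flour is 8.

Δb = -3, so new z* = 1759 + (8)·(-3) = 1759 − 24 = 1735.

1735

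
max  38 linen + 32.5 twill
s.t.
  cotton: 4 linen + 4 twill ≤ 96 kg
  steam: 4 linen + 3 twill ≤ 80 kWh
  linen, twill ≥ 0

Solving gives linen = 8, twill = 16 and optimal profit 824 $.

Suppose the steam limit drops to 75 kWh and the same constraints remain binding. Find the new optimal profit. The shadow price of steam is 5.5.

796.5

Δb = -5, so new z* = 824 + (5.5)·(-5) = 824 − 27.5 = 796.5.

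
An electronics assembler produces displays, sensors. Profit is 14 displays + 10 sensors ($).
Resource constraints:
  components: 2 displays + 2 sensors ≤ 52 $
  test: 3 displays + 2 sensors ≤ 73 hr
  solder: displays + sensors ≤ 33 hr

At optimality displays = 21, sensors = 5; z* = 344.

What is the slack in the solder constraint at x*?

solder used = 1·21 + 1·5 = 26; slack = 33 − 26 = 7.

7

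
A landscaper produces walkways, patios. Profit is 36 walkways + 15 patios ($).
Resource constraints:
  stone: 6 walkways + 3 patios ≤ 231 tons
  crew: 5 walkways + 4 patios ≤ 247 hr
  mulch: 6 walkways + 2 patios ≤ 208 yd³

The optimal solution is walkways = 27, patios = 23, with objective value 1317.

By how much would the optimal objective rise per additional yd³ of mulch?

Check each constraint at x*: stone 231/231 (tight); crew 227/247 (slack 20); mulch 208/208 (tight).
Slack constraints have shadow price 0 (complementary slackness).
Dual feasibility on the basic columns requires 6·y_stone + 6·y_mulch = 36, 3·y_stone + 2·y_mulch = 15.
This yields shadow prices y_stone = 3, y_mulch = 3.
Shadow price of mulch = 3.

3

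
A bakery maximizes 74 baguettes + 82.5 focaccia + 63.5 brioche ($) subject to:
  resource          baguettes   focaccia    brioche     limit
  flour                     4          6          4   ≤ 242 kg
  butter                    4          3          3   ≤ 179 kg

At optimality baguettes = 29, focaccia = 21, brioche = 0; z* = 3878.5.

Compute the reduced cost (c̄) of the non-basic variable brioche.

Check each constraint at x*: flour 242/242 (tight); butter 179/179 (tight).
Dual feasibility on the basic columns requires 4·y_flour + 4·y_butter = 74, 6·y_flour + 3·y_butter = 82.5.
Solving: y_flour = 9, y_butter = 9.5.
Reduced cost of brioche: c₃ − yᵀa₃ = 63.5 − (9·4 + 9.5·3) = 63.5 − 64.5 = -1.

-1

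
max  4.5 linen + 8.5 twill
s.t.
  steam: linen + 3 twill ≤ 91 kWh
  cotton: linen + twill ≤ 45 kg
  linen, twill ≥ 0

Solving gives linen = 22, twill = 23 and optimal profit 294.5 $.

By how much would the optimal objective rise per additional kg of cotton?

2.5

At the optimum: steam uses 91 of 91 (binding); cotton uses 45 of 45 (binding).
Dual feasibility on the basic columns requires 1·y_steam + 1·y_cotton = 4.5, 3·y_steam + 1·y_cotton = 8.5.
Solving: y_steam = 2, y_cotton = 2.5.
Shadow price of cotton = 2.5.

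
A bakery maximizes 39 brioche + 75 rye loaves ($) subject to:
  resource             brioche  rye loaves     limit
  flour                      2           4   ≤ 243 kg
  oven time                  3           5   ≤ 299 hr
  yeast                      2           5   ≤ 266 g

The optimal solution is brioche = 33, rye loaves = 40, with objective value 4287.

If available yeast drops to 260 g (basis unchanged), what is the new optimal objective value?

Check each constraint at x*: flour 226/243 (slack 17); oven time 299/299 (tight); yeast 266/266 (tight).
Since flour is not tight, its dual is 0.
From A_Bᵀ y = c: 3·y_oven time + 2·y_yeast = 39; 5·y_oven time + 5·y_yeast = 75.
This yields shadow prices y_oven time = 9, y_yeast = 6.
Δz = y_yeast·Δb = 6 × (-6) = -36, so new z* = 4287 − 36 = 4251.

4251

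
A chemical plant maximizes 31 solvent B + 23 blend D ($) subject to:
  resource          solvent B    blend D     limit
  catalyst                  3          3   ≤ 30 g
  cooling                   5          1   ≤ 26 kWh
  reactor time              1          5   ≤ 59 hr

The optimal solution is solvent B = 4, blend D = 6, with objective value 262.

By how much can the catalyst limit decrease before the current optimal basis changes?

Binding constraints: catalyst, cooling. The basis is B = [[3,3],[5,1]] with det -12.
Per unit decrease in catalyst, x* moves by d = (0.0833, -0.4167).
The basis stays optimal until blend D reaches 0; allowable decrease = 14.4 g.

14.4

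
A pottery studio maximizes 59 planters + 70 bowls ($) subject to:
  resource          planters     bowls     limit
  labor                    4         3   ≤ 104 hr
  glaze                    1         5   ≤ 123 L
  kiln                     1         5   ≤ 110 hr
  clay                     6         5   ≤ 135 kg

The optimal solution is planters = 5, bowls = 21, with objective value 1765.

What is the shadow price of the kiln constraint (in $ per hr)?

5

Check each constraint at x*: labor 83/104 (slack 21); glaze 110/123 (slack 13); kiln 110/110 (tight); clay 135/135 (tight).
By complementary slackness, y = 0 for the non-binding constraints.
From A_Bᵀ y = c: 1·y_kiln + 6·y_clay = 59; 5·y_kiln + 5·y_clay = 70.
This yields shadow prices y_kiln = 5, y_clay = 9.
Shadow price of kiln = 5.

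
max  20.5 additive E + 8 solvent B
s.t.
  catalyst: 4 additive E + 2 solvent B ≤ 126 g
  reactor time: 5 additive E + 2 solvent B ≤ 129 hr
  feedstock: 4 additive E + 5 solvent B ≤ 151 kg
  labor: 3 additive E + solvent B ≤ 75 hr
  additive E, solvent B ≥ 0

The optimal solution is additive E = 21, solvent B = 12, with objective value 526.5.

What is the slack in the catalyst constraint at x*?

catalyst used = 4·21 + 2·12 = 108; slack = 126 − 108 = 18.

18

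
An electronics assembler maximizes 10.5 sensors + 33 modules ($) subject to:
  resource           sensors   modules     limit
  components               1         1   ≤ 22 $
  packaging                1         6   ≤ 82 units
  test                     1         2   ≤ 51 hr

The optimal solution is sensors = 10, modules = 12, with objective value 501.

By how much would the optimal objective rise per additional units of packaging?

Check each constraint at x*: components 22/22 (tight); packaging 82/82 (tight); test 34/51 (slack 17).
Slack constraints have shadow price 0 (complementary slackness).
Dual feasibility on the basic columns requires 1·y_components + 1·y_packaging = 10.5, 1·y_components + 6·y_packaging = 33.
→ y_components = 6 and y_packaging = 4.5.
Shadow price of packaging = 4.5.

4.5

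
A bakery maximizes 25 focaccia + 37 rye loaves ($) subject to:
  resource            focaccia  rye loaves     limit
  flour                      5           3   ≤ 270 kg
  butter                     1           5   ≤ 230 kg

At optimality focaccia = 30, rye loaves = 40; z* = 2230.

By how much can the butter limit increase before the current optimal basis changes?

220

Binding constraints: flour, butter. The basis is B = [[5,3],[1,5]] with det 22.
Per unit increase in butter, x* moves by d = (-0.1364, 0.2273).
The basis stays optimal until focaccia reaches 0; allowable increase = 220 kg.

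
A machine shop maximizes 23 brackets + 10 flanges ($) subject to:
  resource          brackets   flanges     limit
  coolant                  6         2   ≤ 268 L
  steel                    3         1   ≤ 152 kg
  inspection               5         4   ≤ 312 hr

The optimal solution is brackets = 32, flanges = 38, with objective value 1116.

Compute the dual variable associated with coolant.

3

Check each constraint at x*: coolant 268/268 (tight); steel 134/152 (slack 18); inspection 312/312 (tight).
By complementary slackness, y = 0 for the non-binding constraint.
The binding rows give the dual system: 6·y_coolant + 5·y_inspection = 23 and 2·y_coolant + 4·y_inspection = 10.
Solving: y_coolant = 3, y_inspection = 1.
Shadow price of coolant = 3.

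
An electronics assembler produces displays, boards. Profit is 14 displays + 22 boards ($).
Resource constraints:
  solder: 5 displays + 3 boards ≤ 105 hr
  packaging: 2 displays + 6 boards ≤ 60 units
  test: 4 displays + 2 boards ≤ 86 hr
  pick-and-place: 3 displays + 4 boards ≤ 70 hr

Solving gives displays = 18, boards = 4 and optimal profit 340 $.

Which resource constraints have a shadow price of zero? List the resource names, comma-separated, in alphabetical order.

solder, test

solder: 102/105 (slack 3)
packaging: 60/60 (binding)
test: 80/86 (slack 6)
pick-and-place: 70/70 (binding)
By complementary slackness, a constraint with positive slack has shadow price 0 → solder, test.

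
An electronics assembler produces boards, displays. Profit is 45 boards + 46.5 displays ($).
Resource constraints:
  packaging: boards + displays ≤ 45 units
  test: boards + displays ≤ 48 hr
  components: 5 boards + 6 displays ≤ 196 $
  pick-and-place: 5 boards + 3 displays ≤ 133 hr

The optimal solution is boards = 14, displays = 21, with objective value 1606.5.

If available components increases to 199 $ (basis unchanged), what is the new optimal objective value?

At the optimum: packaging uses 35 of 45 (slack = 10); test uses 35 of 48 (slack = 13); components uses 196 of 196 (binding); pick-and-place uses 133 of 133 (binding).
Slack constraints have shadow price 0 (complementary slackness).
Dual feasibility on the basic columns requires 5·y_components + 5·y_pick-and-place = 45, 6·y_components + 3·y_pick-and-place = 46.5.
→ y_components = 6.5 and y_pick-and-place = 2.5.
Δz = y_components·Δb = 6.5 × (3) = 19.5, so new z* = 1606.5 + 19.5 = 1626.

1626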